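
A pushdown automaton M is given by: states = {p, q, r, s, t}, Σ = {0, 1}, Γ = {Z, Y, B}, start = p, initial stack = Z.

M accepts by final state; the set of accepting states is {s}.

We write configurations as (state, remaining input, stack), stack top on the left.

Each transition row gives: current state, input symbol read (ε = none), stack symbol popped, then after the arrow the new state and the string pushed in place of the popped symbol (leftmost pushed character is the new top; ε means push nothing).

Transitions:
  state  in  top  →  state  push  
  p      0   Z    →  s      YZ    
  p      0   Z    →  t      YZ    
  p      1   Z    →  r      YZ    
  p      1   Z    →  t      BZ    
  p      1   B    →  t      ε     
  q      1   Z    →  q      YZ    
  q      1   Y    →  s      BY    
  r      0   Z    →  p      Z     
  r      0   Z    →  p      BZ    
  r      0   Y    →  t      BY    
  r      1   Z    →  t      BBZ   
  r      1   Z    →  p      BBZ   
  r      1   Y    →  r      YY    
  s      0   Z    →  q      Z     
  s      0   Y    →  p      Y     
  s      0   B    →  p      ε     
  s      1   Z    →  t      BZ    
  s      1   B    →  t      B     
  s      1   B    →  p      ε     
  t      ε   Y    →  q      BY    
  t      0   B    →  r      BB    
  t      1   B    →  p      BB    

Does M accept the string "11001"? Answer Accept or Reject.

No computation consumes all input and reaches a final state.

Reject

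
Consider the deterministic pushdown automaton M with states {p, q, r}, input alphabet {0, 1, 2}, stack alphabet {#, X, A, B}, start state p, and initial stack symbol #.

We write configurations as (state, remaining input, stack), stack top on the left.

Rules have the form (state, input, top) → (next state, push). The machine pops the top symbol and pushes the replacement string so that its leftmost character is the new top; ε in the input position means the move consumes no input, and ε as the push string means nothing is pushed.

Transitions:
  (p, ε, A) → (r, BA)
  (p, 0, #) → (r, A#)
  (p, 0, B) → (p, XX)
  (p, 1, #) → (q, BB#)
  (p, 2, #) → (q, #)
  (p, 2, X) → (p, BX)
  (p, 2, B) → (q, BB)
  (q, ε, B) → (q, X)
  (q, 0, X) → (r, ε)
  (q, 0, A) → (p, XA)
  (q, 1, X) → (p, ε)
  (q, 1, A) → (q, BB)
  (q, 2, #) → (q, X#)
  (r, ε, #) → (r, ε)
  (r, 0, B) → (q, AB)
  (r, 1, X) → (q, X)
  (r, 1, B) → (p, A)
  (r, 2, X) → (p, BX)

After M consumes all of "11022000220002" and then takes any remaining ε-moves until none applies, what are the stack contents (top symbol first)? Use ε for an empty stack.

(p, 11022000220002, #) ⊢ (q, 1022000220002, BB#) ⊢ (q, 1022000220002, XB#) ⊢ (p, 022000220002, B#) ⊢ (p, 22000220002, XX#) ⊢ (p, 2000220002, BXX#) ⊢ (q, 000220002, BBXX#) ⊢ (q, 000220002, XBXX#) ⊢ (r, 00220002, BXX#) ⊢ (q, 0220002, ABXX#) ⊢ (p, 220002, XABXX#) ⊢ (p, 20002, BXABXX#) ⊢ (q, 0002, BBXABXX#) ⊢ (q, 0002, XBXABXX#) ⊢ (r, 002, BXABXX#) ⊢ (q, 02, ABXABXX#) ⊢ (p, 2, XABXABXX#) ⊢ (p, ε, BXABXABXX#)
All input consumed in state p with stack BXABXABXX#.

BXABXABXX#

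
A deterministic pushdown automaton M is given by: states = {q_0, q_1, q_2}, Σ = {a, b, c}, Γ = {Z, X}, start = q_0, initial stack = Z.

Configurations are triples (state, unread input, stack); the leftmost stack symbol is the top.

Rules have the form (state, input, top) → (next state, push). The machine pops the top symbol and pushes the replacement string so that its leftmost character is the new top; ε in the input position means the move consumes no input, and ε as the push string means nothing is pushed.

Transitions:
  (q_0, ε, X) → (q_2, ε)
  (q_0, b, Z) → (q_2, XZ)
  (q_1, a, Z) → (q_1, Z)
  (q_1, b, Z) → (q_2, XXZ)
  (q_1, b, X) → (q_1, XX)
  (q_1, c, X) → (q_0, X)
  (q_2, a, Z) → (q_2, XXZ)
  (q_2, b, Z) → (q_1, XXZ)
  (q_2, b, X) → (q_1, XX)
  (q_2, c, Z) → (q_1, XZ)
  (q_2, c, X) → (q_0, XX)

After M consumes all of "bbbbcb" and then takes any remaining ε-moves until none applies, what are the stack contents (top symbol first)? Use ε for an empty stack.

XXXXZ

(q_0, bbbbcb, Z)
  read b, top Z: go to q_2, push XZ → (q_2, bbbcb, XZ)
  read b, top X: go to q_1, push XX → (q_1, bbcb, XXZ)
  read b, top X: go to q_1, push XX → (q_1, bcb, XXXZ)
  read b, top X: go to q_1, push XX → (q_1, cb, XXXXZ)
  read c, top X: go to q_0, push X → (q_0, b, XXXXZ)
  ε-move, top X: go to q_2, push ε → (q_2, b, XXXZ)
  read b, top X: go to q_1, push XX → (q_1, ε, XXXXZ)
All input consumed in state q_1 with stack XXXXZ.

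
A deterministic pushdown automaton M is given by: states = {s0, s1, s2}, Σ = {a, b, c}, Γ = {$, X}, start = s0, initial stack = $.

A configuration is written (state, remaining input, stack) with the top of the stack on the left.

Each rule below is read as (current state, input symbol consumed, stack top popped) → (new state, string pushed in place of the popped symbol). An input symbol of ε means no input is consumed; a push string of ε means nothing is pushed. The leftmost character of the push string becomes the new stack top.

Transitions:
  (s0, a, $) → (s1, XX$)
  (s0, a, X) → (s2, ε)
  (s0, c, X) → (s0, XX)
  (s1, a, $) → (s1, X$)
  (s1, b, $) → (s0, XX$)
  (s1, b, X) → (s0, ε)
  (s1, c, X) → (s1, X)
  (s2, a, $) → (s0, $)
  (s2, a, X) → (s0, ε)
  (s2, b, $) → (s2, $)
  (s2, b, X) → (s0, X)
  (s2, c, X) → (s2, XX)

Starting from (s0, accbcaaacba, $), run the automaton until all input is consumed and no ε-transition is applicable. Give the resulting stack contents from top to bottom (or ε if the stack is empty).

$

(s0, accbcaaacba, $)
  read a, top $: go to s1, push XX$ → (s1, ccbcaaacba, XX$)
  read c, top X: go to s1, push X → (s1, cbcaaacba, XX$)
  read c, top X: go to s1, push X → (s1, bcaaacba, XX$)
  read b, top X: go to s0, push ε → (s0, caaacba, X$)
  read c, top X: go to s0, push XX → (s0, aaacba, XX$)
  read a, top X: go to s2, push ε → (s2, aacba, X$)
  read a, top X: go to s0, push ε → (s0, acba, $)
  read a, top $: go to s1, push XX$ → (s1, cba, XX$)
  read c, top X: go to s1, push X → (s1, ba, XX$)
  read b, top X: go to s0, push ε → (s0, a, X$)
  read a, top X: go to s2, push ε → (s2, ε, $)
All input consumed in state s2 with stack $.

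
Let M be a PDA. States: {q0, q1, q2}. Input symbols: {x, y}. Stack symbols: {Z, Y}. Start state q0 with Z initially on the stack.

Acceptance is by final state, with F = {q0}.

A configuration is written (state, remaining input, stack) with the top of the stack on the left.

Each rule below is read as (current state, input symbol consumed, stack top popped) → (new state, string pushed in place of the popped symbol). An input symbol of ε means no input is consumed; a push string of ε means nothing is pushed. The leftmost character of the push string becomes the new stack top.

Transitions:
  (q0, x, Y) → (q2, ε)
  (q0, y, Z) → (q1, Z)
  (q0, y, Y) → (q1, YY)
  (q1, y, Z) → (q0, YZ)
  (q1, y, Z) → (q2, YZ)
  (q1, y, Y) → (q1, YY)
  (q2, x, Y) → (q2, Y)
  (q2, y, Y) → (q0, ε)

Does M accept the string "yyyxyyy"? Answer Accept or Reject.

Reject

No computation consumes all input and reaches a final state.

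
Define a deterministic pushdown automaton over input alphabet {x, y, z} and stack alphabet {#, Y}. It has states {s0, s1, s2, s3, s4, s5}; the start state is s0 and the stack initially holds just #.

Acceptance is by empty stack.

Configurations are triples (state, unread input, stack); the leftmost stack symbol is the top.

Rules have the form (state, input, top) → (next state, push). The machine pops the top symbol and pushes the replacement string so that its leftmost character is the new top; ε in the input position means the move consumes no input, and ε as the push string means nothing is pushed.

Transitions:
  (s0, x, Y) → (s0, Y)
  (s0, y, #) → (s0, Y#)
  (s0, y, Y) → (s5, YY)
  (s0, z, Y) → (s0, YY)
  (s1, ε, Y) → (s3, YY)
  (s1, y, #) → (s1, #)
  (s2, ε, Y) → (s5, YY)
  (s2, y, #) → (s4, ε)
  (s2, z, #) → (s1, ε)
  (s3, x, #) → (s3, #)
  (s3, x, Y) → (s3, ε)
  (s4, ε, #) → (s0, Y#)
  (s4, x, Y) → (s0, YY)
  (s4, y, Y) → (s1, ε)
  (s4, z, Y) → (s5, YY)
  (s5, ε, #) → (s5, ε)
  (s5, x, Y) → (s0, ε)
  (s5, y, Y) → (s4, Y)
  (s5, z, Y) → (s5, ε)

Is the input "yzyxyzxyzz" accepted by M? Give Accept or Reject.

Accept

(s0, yzyxyzxyzz, #)
  read y, top #: go to s0, push Y# → (s0, zyxyzxyzz, Y#)
  read z, top Y: go to s0, push YY → (s0, yxyzxyzz, YY#)
  read y, top Y: go to s5, push YY → (s5, xyzxyzz, YYY#)
  read x, top Y: go to s0, push ε → (s0, yzxyzz, YY#)
  read y, top Y: go to s5, push YY → (s5, zxyzz, YYY#)
  read z, top Y: go to s5, push ε → (s5, xyzz, YY#)
  read x, top Y: go to s0, push ε → (s0, yzz, Y#)
  read y, top Y: go to s5, push YY → (s5, zz, YY#)
  read z, top Y: go to s5, push ε → (s5, z, Y#)
  read z, top Y: go to s5, push ε → (s5, ε, #)
  ε-move, top #: go to s5, push ε → (s5, ε, ε)
All input consumed and the stack is empty.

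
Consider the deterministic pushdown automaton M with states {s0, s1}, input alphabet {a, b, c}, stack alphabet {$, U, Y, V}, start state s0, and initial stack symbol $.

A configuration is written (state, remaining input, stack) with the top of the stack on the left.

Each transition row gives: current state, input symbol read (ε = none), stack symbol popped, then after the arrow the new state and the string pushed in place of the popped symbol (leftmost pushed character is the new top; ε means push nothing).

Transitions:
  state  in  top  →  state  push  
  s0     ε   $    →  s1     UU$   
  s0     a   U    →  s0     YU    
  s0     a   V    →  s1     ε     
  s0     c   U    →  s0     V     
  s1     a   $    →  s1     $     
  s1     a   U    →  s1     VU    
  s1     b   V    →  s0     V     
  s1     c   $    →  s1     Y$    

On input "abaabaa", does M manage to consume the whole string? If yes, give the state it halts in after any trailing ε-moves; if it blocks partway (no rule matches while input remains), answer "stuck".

s1

(s0, abaabaa, $)
  ε-move, top $: go to s1, push UU$ → (s1, abaabaa, UU$)
  read a, top U: go to s1, push VU → (s1, baabaa, VUU$)
  read b, top V: go to s0, push V → (s0, aabaa, VUU$)
  read a, top V: go to s1, push ε → (s1, abaa, UU$)
  read a, top U: go to s1, push VU → (s1, baa, VUU$)
  read b, top V: go to s0, push V → (s0, aa, VUU$)
  read a, top V: go to s1, push ε → (s1, a, UU$)
  read a, top U: go to s1, push VU → (s1, ε, VUU$)
All input consumed; M is in state s1.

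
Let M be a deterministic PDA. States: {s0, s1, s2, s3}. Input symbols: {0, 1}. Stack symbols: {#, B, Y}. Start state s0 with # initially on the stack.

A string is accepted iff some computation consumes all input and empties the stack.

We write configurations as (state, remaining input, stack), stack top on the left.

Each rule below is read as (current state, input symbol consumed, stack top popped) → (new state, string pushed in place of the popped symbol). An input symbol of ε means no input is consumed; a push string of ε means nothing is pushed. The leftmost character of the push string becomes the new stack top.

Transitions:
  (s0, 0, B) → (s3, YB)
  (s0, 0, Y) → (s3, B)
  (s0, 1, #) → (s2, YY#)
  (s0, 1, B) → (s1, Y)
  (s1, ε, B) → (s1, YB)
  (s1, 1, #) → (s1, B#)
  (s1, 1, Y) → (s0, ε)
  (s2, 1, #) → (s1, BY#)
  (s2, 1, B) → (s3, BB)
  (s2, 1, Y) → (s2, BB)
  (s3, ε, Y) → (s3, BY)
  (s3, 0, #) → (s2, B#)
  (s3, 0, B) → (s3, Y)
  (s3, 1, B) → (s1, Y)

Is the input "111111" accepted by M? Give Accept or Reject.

Reject

(s0, 111111, #)
  read 1, top #: go to s2, push YY# → (s2, 11111, YY#)
  read 1, top Y: go to s2, push BB → (s2, 1111, BBY#)
  read 1, top B: go to s3, push BB → (s3, 111, BBBY#)
  read 1, top B: go to s1, push Y → (s1, 11, YBBY#)
  read 1, top Y: go to s0, push ε → (s0, 1, BBY#)
  read 1, top B: go to s1, push Y → (s1, ε, YBY#)
All input consumed; stack is YBY#, not empty, and no further ε-move applies.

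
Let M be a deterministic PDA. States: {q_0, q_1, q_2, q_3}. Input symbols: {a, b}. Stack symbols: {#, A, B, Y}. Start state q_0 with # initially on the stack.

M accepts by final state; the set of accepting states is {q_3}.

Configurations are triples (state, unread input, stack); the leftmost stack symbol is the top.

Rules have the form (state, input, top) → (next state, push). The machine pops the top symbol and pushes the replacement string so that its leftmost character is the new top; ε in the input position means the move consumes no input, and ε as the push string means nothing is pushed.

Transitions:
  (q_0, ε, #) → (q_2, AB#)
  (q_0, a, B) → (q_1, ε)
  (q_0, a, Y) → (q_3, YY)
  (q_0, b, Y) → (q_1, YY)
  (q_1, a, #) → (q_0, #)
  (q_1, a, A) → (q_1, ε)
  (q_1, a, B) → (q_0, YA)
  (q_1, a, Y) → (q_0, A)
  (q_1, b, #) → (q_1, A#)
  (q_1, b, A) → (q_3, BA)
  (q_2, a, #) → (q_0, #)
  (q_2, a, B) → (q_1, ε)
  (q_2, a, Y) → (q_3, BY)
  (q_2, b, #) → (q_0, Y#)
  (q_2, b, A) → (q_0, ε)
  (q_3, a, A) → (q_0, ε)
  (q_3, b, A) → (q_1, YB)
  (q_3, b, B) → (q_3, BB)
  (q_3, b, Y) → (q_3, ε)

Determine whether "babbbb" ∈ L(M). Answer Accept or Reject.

(q_0, babbbb, #)
  ε-move, top #: go to q_2, push AB# → (q_2, babbbb, AB#)
  read b, top A: go to q_0, push ε → (q_0, abbbb, B#)
  read a, top B: go to q_1, push ε → (q_1, bbbb, #)
  read b, top #: go to q_1, push A# → (q_1, bbb, A#)
  read b, top A: go to q_3, push BA → (q_3, bb, BA#)
  read b, top B: go to q_3, push BB → (q_3, b, BBA#)
  read b, top B: go to q_3, push BB → (q_3, ε, BBBA#)
All input consumed; state q_3 ∈ F.

Accept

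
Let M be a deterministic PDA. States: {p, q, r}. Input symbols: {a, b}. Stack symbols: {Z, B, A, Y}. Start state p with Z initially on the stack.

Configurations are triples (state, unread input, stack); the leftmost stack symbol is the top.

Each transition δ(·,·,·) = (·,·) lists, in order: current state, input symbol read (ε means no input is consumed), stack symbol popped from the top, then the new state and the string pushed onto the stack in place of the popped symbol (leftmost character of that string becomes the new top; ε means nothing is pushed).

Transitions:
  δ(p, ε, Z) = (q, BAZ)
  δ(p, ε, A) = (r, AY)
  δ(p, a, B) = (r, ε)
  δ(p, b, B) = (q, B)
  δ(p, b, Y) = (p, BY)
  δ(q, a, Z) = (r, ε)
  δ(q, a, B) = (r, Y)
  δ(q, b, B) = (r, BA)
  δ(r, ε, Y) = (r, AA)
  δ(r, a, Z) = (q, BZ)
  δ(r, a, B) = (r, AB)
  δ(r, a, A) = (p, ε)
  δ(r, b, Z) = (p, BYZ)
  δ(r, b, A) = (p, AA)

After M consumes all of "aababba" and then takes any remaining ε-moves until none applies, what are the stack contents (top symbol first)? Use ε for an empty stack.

(p, aababba, Z)
  ε-move, top Z: go to q, push BAZ → (q, aababba, BAZ)
  read a, top B: go to r, push Y → (r, ababba, YAZ)
  ε-move, top Y: go to r, push AA → (r, ababba, AAAZ)
  read a, top A: go to p, push ε → (p, babba, AAZ)
  ε-move, top A: go to r, push AY → (r, babba, AYAZ)
  read b, top A: go to p, push AA → (p, abba, AAYAZ)
  ε-move, top A: go to r, push AY → (r, abba, AYAYAZ)
  read a, top A: go to p, push ε → (p, bba, YAYAZ)
  read b, top Y: go to p, push BY → (p, ba, BYAYAZ)
  read b, top B: go to q, push B → (q, a, BYAYAZ)
  read a, top B: go to r, push Y → (r, ε, YYAYAZ)
  ε-move, top Y: go to r, push AA → (r, ε, AAYAYAZ)
All input consumed in state r with stack AAYAYAZ.

AAYAYAZ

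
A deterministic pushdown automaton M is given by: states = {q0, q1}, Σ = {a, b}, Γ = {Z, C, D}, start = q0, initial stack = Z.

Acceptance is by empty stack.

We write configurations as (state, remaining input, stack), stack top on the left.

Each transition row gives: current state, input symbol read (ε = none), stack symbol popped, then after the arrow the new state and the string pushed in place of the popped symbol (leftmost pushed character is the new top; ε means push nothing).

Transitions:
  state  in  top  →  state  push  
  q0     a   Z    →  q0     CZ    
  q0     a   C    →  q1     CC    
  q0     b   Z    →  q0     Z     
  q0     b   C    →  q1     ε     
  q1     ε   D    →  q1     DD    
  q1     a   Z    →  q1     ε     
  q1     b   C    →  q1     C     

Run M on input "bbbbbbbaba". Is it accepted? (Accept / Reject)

(q0, bbbbbbbaba, Z)
  read b, top Z: go to q0, push Z → (q0, bbbbbbaba, Z)
  read b, top Z: go to q0, push Z → (q0, bbbbbaba, Z)
  read b, top Z: go to q0, push Z → (q0, bbbbaba, Z)
  read b, top Z: go to q0, push Z → (q0, bbbaba, Z)
  read b, top Z: go to q0, push Z → (q0, bbaba, Z)
  read b, top Z: go to q0, push Z → (q0, baba, Z)
  read b, top Z: go to q0, push Z → (q0, aba, Z)
  read a, top Z: go to q0, push CZ → (q0, ba, CZ)
  read b, top C: go to q1, push ε → (q1, a, Z)
  read a, top Z: go to q1, push ε → (q1, ε, ε)
All input consumed and the stack is empty.

Accept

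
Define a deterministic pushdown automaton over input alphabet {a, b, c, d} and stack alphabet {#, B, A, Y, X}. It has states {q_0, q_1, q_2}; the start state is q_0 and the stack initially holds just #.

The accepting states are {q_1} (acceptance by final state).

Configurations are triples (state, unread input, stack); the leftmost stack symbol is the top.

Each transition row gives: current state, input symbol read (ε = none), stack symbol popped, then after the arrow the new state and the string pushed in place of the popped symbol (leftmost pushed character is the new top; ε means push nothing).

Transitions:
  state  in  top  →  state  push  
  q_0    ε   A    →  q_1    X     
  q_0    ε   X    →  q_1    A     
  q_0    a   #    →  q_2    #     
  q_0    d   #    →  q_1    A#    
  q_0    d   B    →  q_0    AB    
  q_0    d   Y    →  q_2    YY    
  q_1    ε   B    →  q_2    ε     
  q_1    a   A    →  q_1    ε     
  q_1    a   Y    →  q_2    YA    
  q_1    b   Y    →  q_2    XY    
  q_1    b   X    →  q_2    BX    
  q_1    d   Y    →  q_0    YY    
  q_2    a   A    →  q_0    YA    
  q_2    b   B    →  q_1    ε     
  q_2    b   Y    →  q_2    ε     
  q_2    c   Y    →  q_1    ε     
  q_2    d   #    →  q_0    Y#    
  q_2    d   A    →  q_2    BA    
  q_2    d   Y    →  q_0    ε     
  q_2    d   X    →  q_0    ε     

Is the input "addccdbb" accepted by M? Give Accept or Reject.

(q_0, addccdbb, #)
  read a, top #: go to q_2, push # → (q_2, ddccdbb, #)
  read d, top #: go to q_0, push Y# → (q_0, dccdbb, Y#)
  read d, top Y: go to q_2, push YY → (q_2, ccdbb, YY#)
  read c, top Y: go to q_1, push ε → (q_1, cdbb, Y#)
No transition applies at (q_1, cdbb, Y#); input not fully consumed.

Reject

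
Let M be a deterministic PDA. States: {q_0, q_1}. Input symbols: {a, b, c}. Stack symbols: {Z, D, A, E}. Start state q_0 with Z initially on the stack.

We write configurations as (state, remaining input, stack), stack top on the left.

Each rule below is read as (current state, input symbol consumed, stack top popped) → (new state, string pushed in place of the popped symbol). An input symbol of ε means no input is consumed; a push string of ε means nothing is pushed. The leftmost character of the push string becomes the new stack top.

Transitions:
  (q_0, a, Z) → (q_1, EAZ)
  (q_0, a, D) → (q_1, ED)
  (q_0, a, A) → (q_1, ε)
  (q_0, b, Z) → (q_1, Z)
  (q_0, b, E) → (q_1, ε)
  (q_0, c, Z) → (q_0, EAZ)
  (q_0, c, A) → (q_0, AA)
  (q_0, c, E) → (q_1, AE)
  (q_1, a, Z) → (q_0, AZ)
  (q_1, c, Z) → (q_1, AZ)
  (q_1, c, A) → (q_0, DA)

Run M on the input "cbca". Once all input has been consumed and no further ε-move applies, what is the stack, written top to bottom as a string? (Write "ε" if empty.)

EDAZ

(q_0, cbca, Z)
  read c, top Z: go to q_0, push EAZ → (q_0, bca, EAZ)
  read b, top E: go to q_1, push ε → (q_1, ca, AZ)
  read c, top A: go to q_0, push DA → (q_0, a, DAZ)
  read a, top D: go to q_1, push ED → (q_1, ε, EDAZ)
All input consumed in state q_1 with stack EDAZ.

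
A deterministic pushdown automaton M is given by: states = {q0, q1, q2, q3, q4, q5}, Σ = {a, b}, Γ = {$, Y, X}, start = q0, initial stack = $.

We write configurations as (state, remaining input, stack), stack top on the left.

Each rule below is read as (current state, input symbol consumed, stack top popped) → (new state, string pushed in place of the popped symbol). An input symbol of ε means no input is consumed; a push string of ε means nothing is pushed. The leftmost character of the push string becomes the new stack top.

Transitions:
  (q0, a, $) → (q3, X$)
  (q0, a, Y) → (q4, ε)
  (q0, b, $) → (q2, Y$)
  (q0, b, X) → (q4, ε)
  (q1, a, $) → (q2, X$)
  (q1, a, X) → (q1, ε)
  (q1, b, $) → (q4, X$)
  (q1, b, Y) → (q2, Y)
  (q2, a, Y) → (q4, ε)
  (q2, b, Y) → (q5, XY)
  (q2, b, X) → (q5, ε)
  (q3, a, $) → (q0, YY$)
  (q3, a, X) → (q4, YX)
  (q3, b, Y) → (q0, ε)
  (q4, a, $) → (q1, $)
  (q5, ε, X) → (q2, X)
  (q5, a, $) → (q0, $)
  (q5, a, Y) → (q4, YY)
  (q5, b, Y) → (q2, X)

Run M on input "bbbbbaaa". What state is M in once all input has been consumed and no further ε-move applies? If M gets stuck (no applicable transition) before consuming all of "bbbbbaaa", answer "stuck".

(q0, bbbbbaaa, $)
  read b, top $: go to q2, push Y$ → (q2, bbbbaaa, Y$)
  read b, top Y: go to q5, push XY → (q5, bbbaaa, XY$)
  ε-move, top X: go to q2, push X → (q2, bbbaaa, XY$)
  read b, top X: go to q5, push ε → (q5, bbaaa, Y$)
  read b, top Y: go to q2, push X → (q2, baaa, X$)
  read b, top X: go to q5, push ε → (q5, aaa, $)
  read a, top $: go to q0, push $ → (q0, aa, $)
  read a, top $: go to q3, push X$ → (q3, a, X$)
  read a, top X: go to q4, push YX → (q4, ε, YX$)
All input consumed; M is in state q4.

q4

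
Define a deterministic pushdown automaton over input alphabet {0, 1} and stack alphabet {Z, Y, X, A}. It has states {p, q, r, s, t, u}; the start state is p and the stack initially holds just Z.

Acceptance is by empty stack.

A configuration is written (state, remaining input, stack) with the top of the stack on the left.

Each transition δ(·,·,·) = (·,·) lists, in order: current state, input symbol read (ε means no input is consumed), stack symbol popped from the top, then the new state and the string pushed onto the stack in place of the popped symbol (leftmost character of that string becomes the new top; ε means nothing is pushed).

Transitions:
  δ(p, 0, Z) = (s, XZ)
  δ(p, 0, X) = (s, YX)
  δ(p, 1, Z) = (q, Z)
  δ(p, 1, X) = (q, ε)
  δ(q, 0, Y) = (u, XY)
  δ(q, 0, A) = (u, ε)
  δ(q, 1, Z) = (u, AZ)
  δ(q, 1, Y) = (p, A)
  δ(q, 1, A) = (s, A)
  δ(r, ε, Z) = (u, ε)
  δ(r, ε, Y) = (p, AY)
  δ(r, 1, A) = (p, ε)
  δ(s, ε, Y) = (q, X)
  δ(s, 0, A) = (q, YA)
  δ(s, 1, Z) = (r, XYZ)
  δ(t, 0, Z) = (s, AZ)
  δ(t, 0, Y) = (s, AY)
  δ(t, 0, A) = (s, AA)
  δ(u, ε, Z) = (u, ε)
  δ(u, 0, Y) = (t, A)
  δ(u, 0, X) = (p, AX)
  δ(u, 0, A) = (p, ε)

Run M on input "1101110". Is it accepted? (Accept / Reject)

Reject

(p, 1101110, Z)
  read 1, top Z: go to q, push Z → (q, 101110, Z)
  read 1, top Z: go to u, push AZ → (u, 01110, AZ)
  read 0, top A: go to p, push ε → (p, 1110, Z)
  read 1, top Z: go to q, push Z → (q, 110, Z)
  read 1, top Z: go to u, push AZ → (u, 10, AZ)
No transition applies at (u, 10, AZ); input not fully consumed.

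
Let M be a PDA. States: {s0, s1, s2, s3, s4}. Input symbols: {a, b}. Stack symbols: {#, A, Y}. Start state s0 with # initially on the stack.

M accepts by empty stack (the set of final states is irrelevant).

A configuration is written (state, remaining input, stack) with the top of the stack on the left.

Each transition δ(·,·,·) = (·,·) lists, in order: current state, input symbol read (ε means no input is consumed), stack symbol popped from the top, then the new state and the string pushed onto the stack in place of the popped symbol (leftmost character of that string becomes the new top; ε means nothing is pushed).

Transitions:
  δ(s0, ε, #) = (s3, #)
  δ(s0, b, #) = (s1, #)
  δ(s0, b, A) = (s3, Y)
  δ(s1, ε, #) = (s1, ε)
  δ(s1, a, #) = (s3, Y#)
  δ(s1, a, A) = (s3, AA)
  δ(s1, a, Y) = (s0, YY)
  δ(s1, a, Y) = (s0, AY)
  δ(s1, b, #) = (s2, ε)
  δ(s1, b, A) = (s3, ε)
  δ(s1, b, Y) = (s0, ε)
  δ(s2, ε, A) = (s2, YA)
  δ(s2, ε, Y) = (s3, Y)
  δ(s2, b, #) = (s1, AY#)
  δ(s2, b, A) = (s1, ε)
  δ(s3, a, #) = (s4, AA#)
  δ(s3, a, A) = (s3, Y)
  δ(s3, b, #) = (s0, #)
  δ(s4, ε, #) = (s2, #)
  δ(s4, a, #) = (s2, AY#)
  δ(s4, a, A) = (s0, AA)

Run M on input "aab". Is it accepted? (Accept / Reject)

Reject

No computation consumes all input and empties the stack.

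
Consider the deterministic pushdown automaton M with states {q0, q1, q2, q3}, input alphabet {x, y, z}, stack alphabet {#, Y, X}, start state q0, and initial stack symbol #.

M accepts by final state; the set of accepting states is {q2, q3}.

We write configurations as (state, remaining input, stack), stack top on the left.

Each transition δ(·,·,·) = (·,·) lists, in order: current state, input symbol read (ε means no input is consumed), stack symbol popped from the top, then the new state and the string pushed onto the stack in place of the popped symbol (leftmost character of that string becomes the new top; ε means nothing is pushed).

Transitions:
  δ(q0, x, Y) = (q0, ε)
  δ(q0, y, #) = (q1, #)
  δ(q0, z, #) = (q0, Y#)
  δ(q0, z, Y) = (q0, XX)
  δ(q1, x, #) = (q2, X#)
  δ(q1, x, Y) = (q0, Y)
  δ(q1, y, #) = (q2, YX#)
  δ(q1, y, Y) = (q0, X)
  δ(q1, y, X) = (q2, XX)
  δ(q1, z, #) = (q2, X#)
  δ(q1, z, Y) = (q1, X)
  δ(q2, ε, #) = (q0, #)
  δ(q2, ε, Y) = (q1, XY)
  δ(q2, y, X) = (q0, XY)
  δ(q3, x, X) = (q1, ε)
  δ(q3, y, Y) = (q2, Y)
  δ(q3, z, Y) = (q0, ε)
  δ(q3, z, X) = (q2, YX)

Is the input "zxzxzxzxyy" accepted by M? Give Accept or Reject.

(q0, zxzxzxzxyy, #)
  read z, top #: go to q0, push Y# → (q0, xzxzxzxyy, Y#)
  read x, top Y: go to q0, push ε → (q0, zxzxzxyy, #)
  read z, top #: go to q0, push Y# → (q0, xzxzxyy, Y#)
  read x, top Y: go to q0, push ε → (q0, zxzxyy, #)
  read z, top #: go to q0, push Y# → (q0, xzxyy, Y#)
  read x, top Y: go to q0, push ε → (q0, zxyy, #)
  read z, top #: go to q0, push Y# → (q0, xyy, Y#)
  read x, top Y: go to q0, push ε → (q0, yy, #)
  read y, top #: go to q1, push # → (q1, y, #)
  read y, top #: go to q2, push YX# → (q2, ε, YX#)
All input consumed; state q2 ∈ F.

Accept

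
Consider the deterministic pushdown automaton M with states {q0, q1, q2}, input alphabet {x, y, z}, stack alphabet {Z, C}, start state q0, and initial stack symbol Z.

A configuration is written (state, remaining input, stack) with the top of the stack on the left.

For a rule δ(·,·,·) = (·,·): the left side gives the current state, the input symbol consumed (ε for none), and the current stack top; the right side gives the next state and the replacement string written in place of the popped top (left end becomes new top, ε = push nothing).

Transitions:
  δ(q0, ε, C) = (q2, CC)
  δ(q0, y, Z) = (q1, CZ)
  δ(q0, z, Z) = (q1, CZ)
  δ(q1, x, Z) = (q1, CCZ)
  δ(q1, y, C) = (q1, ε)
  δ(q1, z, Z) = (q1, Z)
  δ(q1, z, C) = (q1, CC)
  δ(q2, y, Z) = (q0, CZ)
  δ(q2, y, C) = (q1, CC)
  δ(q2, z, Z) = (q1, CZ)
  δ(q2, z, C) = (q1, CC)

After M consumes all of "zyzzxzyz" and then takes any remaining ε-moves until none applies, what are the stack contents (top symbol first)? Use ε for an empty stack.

CCCZ

(q0, zyzzxzyz, Z) ⊢ (q1, yzzxzyz, CZ) ⊢ (q1, zzxzyz, Z) ⊢ (q1, zxzyz, Z) ⊢ (q1, xzyz, Z) ⊢ (q1, zyz, CCZ) ⊢ (q1, yz, CCCZ) ⊢ (q1, z, CCZ) ⊢ (q1, ε, CCCZ)
All input consumed in state q1 with stack CCCZ.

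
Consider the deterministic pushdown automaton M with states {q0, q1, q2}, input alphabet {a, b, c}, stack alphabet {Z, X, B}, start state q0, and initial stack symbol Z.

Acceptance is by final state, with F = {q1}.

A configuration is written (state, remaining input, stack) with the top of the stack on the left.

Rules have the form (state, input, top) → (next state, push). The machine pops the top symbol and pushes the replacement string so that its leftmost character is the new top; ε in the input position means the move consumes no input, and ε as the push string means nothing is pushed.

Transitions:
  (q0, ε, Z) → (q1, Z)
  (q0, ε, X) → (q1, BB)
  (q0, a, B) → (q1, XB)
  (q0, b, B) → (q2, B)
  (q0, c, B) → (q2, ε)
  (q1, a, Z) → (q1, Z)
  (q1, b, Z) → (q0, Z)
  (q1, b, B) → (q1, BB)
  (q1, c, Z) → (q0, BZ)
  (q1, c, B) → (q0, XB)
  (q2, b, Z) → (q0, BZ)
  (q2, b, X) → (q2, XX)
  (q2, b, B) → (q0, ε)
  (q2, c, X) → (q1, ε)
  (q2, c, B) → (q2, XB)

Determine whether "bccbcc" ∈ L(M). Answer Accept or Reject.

Reject

(q0, bccbcc, Z)
  ε-move, top Z: go to q1, push Z → (q1, bccbcc, Z)
  read b, top Z: go to q0, push Z → (q0, ccbcc, Z)
  ε-move, top Z: go to q1, push Z → (q1, ccbcc, Z)
  read c, top Z: go to q0, push BZ → (q0, cbcc, BZ)
  read c, top B: go to q2, push ε → (q2, bcc, Z)
  read b, top Z: go to q0, push BZ → (q0, cc, BZ)
  read c, top B: go to q2, push ε → (q2, c, Z)
No transition applies at (q2, c, Z); input not fully consumed.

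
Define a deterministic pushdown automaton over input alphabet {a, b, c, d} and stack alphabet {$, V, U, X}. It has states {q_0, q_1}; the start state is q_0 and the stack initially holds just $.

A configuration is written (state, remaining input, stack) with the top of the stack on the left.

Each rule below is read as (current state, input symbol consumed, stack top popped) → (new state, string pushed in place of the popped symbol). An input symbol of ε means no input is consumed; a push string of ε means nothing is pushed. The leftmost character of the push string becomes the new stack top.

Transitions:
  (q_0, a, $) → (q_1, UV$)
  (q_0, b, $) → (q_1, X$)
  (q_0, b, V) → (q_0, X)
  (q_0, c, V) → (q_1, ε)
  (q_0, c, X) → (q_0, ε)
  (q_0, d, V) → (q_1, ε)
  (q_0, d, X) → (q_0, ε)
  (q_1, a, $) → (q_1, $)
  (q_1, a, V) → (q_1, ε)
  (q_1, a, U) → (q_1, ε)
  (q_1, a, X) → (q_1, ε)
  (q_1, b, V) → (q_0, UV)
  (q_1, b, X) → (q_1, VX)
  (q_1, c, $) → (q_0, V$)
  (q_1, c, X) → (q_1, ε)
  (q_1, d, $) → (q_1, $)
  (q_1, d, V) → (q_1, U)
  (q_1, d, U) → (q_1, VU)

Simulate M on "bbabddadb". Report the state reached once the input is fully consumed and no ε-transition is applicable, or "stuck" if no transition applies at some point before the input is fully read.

q_0

(q_0, bbabddadb, $) ⊢ (q_1, babddadb, X$) ⊢ (q_1, abddadb, VX$) ⊢ (q_1, bddadb, X$) ⊢ (q_1, ddadb, VX$) ⊢ (q_1, dadb, UX$) ⊢ (q_1, adb, VUX$) ⊢ (q_1, db, UX$) ⊢ (q_1, b, VUX$) ⊢ (q_0, ε, UVUX$)
All input consumed; M is in state q_0.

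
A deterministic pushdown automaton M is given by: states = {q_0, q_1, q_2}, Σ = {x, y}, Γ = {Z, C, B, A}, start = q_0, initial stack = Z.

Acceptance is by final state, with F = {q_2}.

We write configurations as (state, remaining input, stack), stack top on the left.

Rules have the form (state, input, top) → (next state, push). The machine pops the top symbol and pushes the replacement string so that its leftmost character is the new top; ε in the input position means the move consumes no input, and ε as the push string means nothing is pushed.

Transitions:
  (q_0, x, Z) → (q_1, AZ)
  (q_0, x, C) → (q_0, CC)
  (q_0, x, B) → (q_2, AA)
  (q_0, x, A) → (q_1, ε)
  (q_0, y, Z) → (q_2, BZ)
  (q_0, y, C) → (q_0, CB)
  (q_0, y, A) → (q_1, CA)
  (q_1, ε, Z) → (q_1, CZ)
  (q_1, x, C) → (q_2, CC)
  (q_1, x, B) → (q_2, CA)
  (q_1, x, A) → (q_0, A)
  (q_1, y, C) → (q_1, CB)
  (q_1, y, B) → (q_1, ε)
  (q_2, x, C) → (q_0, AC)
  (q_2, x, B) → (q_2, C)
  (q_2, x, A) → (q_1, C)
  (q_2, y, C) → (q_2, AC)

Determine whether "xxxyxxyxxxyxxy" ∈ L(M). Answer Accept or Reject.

Reject

(q_0, xxxyxxyxxxyxxy, Z)
  read x, top Z: go to q_1, push AZ → (q_1, xxyxxyxxxyxxy, AZ)
  read x, top A: go to q_0, push A → (q_0, xyxxyxxxyxxy, AZ)
  read x, top A: go to q_1, push ε → (q_1, yxxyxxxyxxy, Z)
  ε-move, top Z: go to q_1, push CZ → (q_1, yxxyxxxyxxy, CZ)
  read y, top C: go to q_1, push CB → (q_1, xxyxxxyxxy, CBZ)
  read x, top C: go to q_2, push CC → (q_2, xyxxxyxxy, CCBZ)
  read x, top C: go to q_0, push AC → (q_0, yxxxyxxy, ACCBZ)
  read y, top A: go to q_1, push CA → (q_1, xxxyxxy, CACCBZ)
  read x, top C: go to q_2, push CC → (q_2, xxyxxy, CCACCBZ)
  read x, top C: go to q_0, push AC → (q_0, xyxxy, ACCACCBZ)
  read x, top A: go to q_1, push ε → (q_1, yxxy, CCACCBZ)
  read y, top C: go to q_1, push CB → (q_1, xxy, CBCACCBZ)
  read x, top C: go to q_2, push CC → (q_2, xy, CCBCACCBZ)
  read x, top C: go to q_0, push AC → (q_0, y, ACCBCACCBZ)
  read y, top A: go to q_1, push CA → (q_1, ε, CACCBCACCBZ)
All input consumed; state q_1 ∉ F and no further ε-move applies.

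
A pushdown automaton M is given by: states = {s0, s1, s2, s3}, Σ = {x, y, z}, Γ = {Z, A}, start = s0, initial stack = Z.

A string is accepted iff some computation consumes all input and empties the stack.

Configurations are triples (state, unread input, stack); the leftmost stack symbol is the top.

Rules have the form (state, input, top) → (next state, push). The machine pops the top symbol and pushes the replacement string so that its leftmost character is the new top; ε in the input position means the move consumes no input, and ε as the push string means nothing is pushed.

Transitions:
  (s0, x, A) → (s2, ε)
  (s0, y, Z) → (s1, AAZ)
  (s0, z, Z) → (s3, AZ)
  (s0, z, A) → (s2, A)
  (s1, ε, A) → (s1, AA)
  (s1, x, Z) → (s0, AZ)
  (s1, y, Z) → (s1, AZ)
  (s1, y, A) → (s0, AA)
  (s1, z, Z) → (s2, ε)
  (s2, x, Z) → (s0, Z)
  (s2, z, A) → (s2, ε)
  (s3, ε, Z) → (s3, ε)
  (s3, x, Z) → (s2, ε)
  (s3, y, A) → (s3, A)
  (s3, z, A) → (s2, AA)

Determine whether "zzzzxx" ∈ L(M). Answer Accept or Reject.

No computation consumes all input and empties the stack.

Reject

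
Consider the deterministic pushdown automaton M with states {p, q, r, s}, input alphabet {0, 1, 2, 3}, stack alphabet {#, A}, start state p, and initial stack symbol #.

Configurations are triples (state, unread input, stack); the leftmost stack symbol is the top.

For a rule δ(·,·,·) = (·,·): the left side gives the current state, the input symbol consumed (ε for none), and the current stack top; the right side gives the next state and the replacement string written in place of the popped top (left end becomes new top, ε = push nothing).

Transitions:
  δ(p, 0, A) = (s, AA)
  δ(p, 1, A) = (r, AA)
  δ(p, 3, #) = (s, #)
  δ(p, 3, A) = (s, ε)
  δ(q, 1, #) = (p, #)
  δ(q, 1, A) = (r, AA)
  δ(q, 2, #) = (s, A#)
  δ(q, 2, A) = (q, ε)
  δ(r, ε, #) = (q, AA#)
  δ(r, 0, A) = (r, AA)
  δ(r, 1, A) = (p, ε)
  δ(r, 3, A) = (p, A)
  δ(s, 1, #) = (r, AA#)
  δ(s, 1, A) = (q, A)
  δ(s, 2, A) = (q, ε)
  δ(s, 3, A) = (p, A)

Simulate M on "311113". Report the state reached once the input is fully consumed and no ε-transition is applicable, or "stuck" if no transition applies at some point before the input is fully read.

(p, 311113, #)
  read 3, top #: go to s, push # → (s, 11113, #)
  read 1, top #: go to r, push AA# → (r, 1113, AA#)
  read 1, top A: go to p, push ε → (p, 113, A#)
  read 1, top A: go to r, push AA → (r, 13, AA#)
  read 1, top A: go to p, push ε → (p, 3, A#)
  read 3, top A: go to s, push ε → (s, ε, #)
All input consumed; M is in state s.

s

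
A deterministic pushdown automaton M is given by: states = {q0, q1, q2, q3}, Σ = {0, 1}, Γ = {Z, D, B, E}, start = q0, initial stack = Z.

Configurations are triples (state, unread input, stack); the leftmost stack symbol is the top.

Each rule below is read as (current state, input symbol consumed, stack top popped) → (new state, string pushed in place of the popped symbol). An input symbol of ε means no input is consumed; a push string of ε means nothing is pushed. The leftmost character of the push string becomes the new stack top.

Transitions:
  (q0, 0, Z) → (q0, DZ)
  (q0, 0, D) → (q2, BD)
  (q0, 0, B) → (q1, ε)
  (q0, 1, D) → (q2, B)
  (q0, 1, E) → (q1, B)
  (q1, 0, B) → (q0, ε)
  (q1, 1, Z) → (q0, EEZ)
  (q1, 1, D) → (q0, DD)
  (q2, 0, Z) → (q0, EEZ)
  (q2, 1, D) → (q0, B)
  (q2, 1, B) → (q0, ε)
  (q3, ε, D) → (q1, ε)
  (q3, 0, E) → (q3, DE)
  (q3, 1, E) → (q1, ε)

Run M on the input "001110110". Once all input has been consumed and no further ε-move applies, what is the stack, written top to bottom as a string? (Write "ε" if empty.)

DZ

(q0, 001110110, Z)
  read 0, top Z: go to q0, push DZ → (q0, 01110110, DZ)
  read 0, top D: go to q2, push BD → (q2, 1110110, BDZ)
  read 1, top B: go to q0, push ε → (q0, 110110, DZ)
  read 1, top D: go to q2, push B → (q2, 10110, BZ)
  read 1, top B: go to q0, push ε → (q0, 0110, Z)
  read 0, top Z: go to q0, push DZ → (q0, 110, DZ)
  read 1, top D: go to q2, push B → (q2, 10, BZ)
  read 1, top B: go to q0, push ε → (q0, 0, Z)
  read 0, top Z: go to q0, push DZ → (q0, ε, DZ)
All input consumed in state q0 with stack DZ.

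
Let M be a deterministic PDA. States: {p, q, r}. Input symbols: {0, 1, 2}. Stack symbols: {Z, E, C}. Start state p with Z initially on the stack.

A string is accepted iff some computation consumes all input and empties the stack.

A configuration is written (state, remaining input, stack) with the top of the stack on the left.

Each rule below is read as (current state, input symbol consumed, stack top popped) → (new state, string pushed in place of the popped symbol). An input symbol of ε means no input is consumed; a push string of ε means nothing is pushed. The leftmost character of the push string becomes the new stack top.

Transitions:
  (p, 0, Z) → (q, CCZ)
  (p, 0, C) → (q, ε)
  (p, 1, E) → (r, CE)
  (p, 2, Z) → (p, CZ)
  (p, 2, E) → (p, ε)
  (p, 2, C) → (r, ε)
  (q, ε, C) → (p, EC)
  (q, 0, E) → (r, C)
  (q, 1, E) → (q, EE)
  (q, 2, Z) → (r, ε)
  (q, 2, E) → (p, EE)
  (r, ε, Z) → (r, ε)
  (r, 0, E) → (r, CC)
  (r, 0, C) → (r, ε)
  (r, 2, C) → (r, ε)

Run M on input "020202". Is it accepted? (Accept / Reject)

(p, 020202, Z)
  read 0, top Z: go to q, push CCZ → (q, 20202, CCZ)
  ε-move, top C: go to p, push EC → (p, 20202, ECCZ)
  read 2, top E: go to p, push ε → (p, 0202, CCZ)
  read 0, top C: go to q, push ε → (q, 202, CZ)
  ε-move, top C: go to p, push EC → (p, 202, ECZ)
  read 2, top E: go to p, push ε → (p, 02, CZ)
  read 0, top C: go to q, push ε → (q, 2, Z)
  read 2, top Z: go to r, push ε → (r, ε, ε)
All input consumed and the stack is empty.

Accept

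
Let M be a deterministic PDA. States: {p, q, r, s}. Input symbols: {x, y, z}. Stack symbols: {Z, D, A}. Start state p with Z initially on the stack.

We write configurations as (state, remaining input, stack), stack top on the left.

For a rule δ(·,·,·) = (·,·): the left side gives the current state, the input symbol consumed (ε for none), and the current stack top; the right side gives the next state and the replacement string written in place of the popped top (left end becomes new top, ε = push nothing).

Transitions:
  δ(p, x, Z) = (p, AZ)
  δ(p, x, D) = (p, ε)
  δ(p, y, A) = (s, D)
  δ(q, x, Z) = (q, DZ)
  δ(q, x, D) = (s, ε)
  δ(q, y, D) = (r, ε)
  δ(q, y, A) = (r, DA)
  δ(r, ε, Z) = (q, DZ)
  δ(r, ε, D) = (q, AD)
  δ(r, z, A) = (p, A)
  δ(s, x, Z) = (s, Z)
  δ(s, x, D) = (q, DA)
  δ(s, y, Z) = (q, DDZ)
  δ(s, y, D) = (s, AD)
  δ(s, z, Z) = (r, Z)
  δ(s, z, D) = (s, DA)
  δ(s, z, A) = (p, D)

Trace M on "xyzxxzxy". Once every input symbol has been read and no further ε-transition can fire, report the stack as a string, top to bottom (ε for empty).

DZ

(p, xyzxxzxy, Z)
  read x, top Z: go to p, push AZ → (p, yzxxzxy, AZ)
  read y, top A: go to s, push D → (s, zxxzxy, DZ)
  read z, top D: go to s, push DA → (s, xxzxy, DAZ)
  read x, top D: go to q, push DA → (q, xzxy, DAAZ)
  read x, top D: go to s, push ε → (s, zxy, AAZ)
  read z, top A: go to p, push D → (p, xy, DAZ)
  read x, top D: go to p, push ε → (p, y, AZ)
  read y, top A: go to s, push D → (s, ε, DZ)
All input consumed in state s with stack DZ.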